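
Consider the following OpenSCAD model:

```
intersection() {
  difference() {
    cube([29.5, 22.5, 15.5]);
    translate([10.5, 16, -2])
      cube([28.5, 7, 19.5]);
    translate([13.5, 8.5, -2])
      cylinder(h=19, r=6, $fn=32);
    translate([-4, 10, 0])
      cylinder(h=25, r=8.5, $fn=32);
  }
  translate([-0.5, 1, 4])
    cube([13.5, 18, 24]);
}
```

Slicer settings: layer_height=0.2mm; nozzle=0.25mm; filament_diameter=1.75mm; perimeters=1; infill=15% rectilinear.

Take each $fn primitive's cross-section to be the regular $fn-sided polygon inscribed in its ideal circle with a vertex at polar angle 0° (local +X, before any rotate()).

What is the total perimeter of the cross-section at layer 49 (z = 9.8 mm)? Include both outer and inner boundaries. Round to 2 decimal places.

At z = 9.8 mm: the cube (footprint 29.5×22.5) is included at this height (perimeter 104.00 mm); the cube at (10.5, 16) is present — its section is the full 28.5×7 rectangle (perimeter 71.00 mm); the cylinder at (13.5, 8.5): section is a regular 32-gon, circumradius r=6 (perimeter = 2·32·6.000·sin(180°/32) = 37.64 mm); the cylinder at (-4, 10): section is a regular 32-gon, circumradius r=8.5 (perimeter = 2·32·8.500·sin(180°/32) = 53.32 mm); Subtracting the remaining from the first: starting from the 29.5×22.5 cube, the 28.5×7 cube at (10.5, 16) partially overlaps it — only the 123.50 mm² overlap (of its 199.50 mm²) is removed, clipping the outline; the r=6 cylinder at (13.5, 8.5) lies wholly inside it (removes its full 112.37 mm² and its 37.64 mm outline becomes a hole wall); the r=8.5 cylinder at (-4, 10) partially overlaps it — only the 47.59 mm² overlap (of its 225.52 mm²) is removed, clipping the outline — boundary (outer + 1 inner loop) = 145.03 mm; the cube at (-0.5, 1) is present — its section is the full 13.5×18 rectangle (perimeter 63.00 mm); Taking the intersection: the 13.5×18 cube at (-0.5, 1) partially overlaps that combined region; clipping to the common part keeps 128.70 mm² — boundary = 71.31 mm. Overall, the cross-section is a single solid region. Total boundary length (outer) = 71.31 mm.

71.31 mm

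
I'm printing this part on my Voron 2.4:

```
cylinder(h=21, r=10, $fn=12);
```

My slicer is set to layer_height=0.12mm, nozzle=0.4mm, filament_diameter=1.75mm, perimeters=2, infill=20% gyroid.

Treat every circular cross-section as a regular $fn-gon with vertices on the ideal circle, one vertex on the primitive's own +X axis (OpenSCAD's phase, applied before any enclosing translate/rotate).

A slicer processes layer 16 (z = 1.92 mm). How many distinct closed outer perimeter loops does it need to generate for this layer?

At z = 1.92 mm: the cylinder: section is a regular 12-gon, circumradius r=10. The result has 1 disconnected region.

1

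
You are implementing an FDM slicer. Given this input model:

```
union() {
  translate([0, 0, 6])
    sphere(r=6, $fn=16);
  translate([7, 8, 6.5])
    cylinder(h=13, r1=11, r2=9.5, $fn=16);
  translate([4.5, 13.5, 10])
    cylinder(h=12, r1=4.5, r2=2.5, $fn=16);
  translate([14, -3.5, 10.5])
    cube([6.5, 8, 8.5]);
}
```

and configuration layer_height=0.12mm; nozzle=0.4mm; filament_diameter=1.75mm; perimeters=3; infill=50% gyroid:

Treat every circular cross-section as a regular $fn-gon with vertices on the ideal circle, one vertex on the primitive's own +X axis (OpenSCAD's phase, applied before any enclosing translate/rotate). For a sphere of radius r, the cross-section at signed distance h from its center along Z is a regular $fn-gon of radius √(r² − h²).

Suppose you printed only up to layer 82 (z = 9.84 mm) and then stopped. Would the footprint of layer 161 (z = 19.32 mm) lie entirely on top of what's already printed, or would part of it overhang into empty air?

Compare the two slices. At z = 9.84: the r=6 sphere slices to a regular 16-gon of circumradius 4.610 (√(r²−h²) with h=3.84 from center) (area = (16/2)·4.610²·sin(360°/16) = 65.07 mm²); the cone at (7, 8) (r1=11→r2=9.5) has section circumradius 10.615 here — a regular 16-gon (area = (16/2)·10.615²·sin(360°/16) = 344.94 mm²); the cone at (4.5, 13.5) is not intersected at this z (z outside [10, 22]); the cube at (14, -3.5) is absent (z outside [10.5, 19]); Combining (union): the regions partially overlap — summed areas 410.01 mm² minus the doubly-counted overlap 28.20 mm² gives 381.80 mm² — area = 381.80 mm². At z = 19.32: the sphere is not intersected at this z (|z−center|=13.320 > r=6); the cone at (7, 8) contributes a regular 16-gon of circumradius 9.521 (interpolated between r1=11 and r2=9.5 at t=0.986) (area = (16/2)·9.521²·sin(360°/16) = 277.51 mm²); the cone at (4.5, 13.5): at t=0.777 of its height the radius interpolates to r₁+(r₂−r₁)t = 2.947, giving a regular 16-gon of that circumradius (area = (16/2)·2.947²·sin(360°/16) = 26.58 mm²); the cube at (14, -3.5) is not intersected at this z (z outside [10.5, 19]); Combining (union): the cone at (4.5, 13.5) lies entirely inside the cone at (7, 8), so the union is just the cone at (7, 8) — area = 277.51 mm². Checking containment: the cross-section at z = 19.32 is a subset of the cross-section at z = 9.84.

entirely on top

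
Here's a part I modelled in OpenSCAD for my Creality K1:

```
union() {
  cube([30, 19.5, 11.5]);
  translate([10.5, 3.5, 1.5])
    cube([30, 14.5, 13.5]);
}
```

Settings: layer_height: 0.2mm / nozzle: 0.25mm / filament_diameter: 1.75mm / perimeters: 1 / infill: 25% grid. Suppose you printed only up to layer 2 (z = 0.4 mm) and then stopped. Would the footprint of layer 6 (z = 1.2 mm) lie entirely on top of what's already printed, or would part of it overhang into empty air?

Compare the two slices. At z = 0.4: the cube is present — its section is the full 30×19.5 rectangle (area 585.00 mm²); the cube at (10.5, 3.5) is not intersected at this z (z outside [1.5, 15]); Merging all regions: only the 30×19.5 cube is present, so the union is just that shape — area = 585.00 mm². At z = 1.2: the 30×19.5 cube contributes its full rectangle (area 585.00 mm²); the cube at (10.5, 3.5) is absent (z outside [1.5, 15]); Merging all regions: only the 30×19.5 cube is present, so the union is just that shape — area = 585.00 mm². Checking containment: the cross-section at z = 1.2 is a subset of the cross-section at z = 0.4.

entirely on top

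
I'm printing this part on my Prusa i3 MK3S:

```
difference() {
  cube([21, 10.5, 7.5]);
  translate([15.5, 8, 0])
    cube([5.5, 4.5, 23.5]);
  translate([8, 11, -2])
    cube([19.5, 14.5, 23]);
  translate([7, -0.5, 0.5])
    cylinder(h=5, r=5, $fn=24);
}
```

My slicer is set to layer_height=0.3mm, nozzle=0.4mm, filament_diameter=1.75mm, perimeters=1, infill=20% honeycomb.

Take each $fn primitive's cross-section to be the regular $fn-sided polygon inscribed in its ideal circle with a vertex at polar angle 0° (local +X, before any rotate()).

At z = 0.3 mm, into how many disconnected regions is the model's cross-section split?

1

At z = 0.3 mm: the cube is present — its section is the full 21×10.5 rectangle; the cube at (15.5, 8) is present — its section is the full 5.5×4.5 rectangle; the cube at (8, 11) is present — its section is the full 19.5×14.5 rectangle; the cylinder at (7, -0.5) does not reach this height (z outside [0.5, 5.5]); After the difference (first − rest): starting from the 21×10.5 cube, the 5.5×4.5 cube at (15.5, 8) partially overlaps it — only the 13.75 mm² overlap (of its 24.75 mm²) is removed, clipping the outline; the 19.5×14.5 cube at (8, 11) misses the remaining region (no effect) — 1 connected region. The result has 1 disconnected region.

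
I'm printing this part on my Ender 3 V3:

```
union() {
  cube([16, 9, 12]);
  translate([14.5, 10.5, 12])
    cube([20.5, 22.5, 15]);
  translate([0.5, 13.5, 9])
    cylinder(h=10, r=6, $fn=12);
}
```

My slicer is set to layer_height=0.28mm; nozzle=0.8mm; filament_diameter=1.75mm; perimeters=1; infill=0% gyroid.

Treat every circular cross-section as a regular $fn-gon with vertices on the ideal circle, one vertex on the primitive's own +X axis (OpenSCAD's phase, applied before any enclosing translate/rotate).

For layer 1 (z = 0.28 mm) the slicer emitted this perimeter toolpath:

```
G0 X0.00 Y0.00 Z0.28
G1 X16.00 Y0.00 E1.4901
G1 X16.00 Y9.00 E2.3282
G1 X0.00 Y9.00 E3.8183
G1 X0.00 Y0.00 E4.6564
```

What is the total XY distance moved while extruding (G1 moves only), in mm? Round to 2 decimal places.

Sum the Euclidean lengths of each G1 segment: total = 50.00 mm.

50.00 mm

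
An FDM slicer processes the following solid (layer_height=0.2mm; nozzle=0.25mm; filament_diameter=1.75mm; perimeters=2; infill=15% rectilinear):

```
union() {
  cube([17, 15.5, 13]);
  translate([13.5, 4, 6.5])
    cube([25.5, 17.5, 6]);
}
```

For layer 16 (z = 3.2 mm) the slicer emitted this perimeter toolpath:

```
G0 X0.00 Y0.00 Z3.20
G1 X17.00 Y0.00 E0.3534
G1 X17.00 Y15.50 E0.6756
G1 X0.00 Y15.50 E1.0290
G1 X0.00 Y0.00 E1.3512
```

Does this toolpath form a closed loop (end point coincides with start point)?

Start point (G0): (0.00, 0.00). End point (last G1): the path returns to the start — closed.

yes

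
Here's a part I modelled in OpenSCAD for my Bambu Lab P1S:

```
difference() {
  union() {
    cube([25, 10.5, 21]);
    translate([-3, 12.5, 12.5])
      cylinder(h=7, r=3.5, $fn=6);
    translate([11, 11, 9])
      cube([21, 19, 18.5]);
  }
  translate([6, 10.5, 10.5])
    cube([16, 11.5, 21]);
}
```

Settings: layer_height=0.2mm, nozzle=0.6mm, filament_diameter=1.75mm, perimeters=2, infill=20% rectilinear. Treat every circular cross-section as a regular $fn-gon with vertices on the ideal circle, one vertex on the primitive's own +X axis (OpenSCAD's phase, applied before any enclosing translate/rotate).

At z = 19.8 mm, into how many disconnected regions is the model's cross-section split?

At z = 19.8 mm: the cube is present — its section is the full 25×10.5 rectangle; the cylinder at (-3, 12.5) is absent (z outside [12.5, 19.5]); the 21×19 cube at (11, 11) contributes its full rectangle; Combining (union): the 2 present regions are separate (no shared area or edge), so areas and boundary lengths simply add and each stays a separate island — 2 connected regions; the cube at (6, 10.5) is present — its section is the full 16×11.5 rectangle; Subtracting the remaining from the first: starting from the result so far, the 16×11.5 cube at (6, 10.5) partially overlaps it — only the 121.00 mm² overlap (of its 184.00 mm²) is removed, clipping the outline — 2 connected regions. The result has 2 disconnected regions.

2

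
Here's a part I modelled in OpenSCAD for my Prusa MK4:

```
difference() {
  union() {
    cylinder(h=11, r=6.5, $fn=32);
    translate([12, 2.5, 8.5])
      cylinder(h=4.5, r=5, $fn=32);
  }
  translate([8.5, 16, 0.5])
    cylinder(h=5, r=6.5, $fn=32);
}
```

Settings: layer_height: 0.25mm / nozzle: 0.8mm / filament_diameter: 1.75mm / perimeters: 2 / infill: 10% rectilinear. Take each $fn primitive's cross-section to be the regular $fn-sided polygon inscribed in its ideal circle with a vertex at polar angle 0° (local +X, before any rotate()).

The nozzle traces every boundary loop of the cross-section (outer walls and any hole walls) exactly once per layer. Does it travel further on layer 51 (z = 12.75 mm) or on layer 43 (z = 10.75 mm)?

Layer 51 (z = 12.75): the cylinder is absent (z outside [0, 11]); the cylinder at (12, 2.5): section is a regular 32-gon, circumradius r=5 (perimeter = 2·32·5.000·sin(180°/32) = 31.37 mm); Taking the union: only the r=5 cylinder at (12, 2.5) is present, so the union is just that shape — boundary = 31.37 mm; the cylinder at (8.5, 16) is not intersected at this z (z outside [0.5, 5.5]); Subtracting the remaining from the first: none of the subtracted shapes is present at this height, so that combined region is unchanged — boundary = 31.37 mm. So its perimeter = 31.37 mm. Layer 43 (z = 10.75): the r=6.5 cylinder gives a regular 32-gon of circumradius 6.5 (constant along its height) (perimeter = 2·32·6.500·sin(180°/32) = 40.78 mm); the cylinder at (12, 2.5): section is a regular 32-gon, circumradius r=5 (perimeter = 2·32·5.000·sin(180°/32) = 31.37 mm); Merging all regions: the 2 present regions are separate (no shared area or edge), so areas and boundary lengths simply add and each stays a separate island — boundary = 72.14 mm; the cylinder at (8.5, 16) is not intersected at this z (z outside [0.5, 5.5]); Subtracting the remaining from the first: none of the subtracted shapes is present at this height, so the result so far is unchanged — boundary = 72.14 mm. So its perimeter = 72.14 mm. Layer 43 is larger (72.14 vs 31.37 mm).

layer 43 (z = 10.75 mm)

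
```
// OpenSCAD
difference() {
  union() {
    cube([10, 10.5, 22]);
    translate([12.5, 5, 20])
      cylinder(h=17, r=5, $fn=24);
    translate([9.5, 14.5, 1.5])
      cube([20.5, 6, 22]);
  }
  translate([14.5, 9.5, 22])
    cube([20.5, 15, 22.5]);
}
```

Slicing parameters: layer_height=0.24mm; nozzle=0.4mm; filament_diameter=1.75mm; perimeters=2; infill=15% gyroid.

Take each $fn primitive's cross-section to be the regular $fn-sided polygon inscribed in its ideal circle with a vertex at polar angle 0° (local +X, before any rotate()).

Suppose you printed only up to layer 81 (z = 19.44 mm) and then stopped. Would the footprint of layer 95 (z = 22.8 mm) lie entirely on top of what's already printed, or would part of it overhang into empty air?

Compare the two slices. At z = 19.44: the cube is present — its section is the full 10×10.5 rectangle (area 105.00 mm²); the cylinder at (12.5, 5) is absent (z outside [20, 37]); the 20.5×6 cube at (9.5, 14.5) contributes its full rectangle (area 123.00 mm²); Merging all regions: the 2 present regions are separate (no shared area or edge), so areas and boundary lengths simply add and each stays a separate island — area = 228.00 mm²; the cube at (14.5, 9.5) does not reach this height (z outside [22, 44.5]); Taking the first minus the rest: none of the subtracted shapes is present at this height, so the result so far is unchanged — area = 228.00 mm². At z = 22.8: the cube does not reach this height (z outside [0, 22]); the r=5 cylinder at (12.5, 5) gives a regular 24-gon of circumradius 5 (constant along its height) (area = (24/2)·5.000²·sin(360°/24) = 77.65 mm²); the cube at (9.5, 14.5) (footprint 20.5×6) is included at this height (area 123.00 mm²); Taking the union: the 2 present regions are separate (no shared area or edge), so areas and boundary lengths simply add and each stays a separate island — area = 200.65 mm²; the cube at (14.5, 9.5) (footprint 20.5×15) is included at this height (area 307.50 mm²); Subtracting the remaining from the first: starting from the result so far (200.65 mm²), the 20.5×15 cube at (14.5, 9.5) partially overlaps it — only the 93.00 mm² overlap (of its 307.50 mm²) is removed, clipping the outline — area = 107.64 mm². Checking containment: at z = 22.8 the cross-section extends beyond the z = 19.44 cross-section by about 62.59 mm².

part overhangs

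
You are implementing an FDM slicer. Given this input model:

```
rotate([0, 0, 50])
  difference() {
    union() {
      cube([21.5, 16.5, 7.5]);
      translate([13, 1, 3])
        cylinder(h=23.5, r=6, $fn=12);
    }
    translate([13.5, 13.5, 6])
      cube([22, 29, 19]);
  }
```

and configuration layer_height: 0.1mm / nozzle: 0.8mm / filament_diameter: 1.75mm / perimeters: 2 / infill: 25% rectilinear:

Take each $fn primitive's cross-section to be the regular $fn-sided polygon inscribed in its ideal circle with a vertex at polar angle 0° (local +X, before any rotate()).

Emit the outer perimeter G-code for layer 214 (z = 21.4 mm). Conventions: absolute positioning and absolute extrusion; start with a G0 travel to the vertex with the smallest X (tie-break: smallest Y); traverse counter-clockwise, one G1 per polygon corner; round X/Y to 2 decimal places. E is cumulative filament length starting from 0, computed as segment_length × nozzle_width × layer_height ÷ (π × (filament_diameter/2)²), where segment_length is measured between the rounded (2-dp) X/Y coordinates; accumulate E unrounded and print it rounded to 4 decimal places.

G0 X1.68 Y11.64 Z21.40
G1 X1.95 Y8.55 E0.1032
G1 X3.73 Y6.01 E0.2063
G1 X6.55 Y4.69 E0.3099
G1 X9.64 Y4.96 E0.4131
G1 X12.19 Y6.74 E0.5165
G1 X13.50 Y9.56 E0.6199
G1 X13.23 Y12.65 E0.7231
G1 X11.45 Y15.20 E0.8265
G1 X8.63 Y16.51 E0.9299
G1 X5.54 Y16.24 E1.0331
G1 X2.99 Y14.46 E1.1365
G1 X1.68 Y11.64 E1.2399

At z = 21.4 mm: the cube is absent (z outside [0, 7.5]); the cylinder at (13, 1): section is a regular 12-gon, circumradius r=6; Merging all regions: only the r=6 cylinder at (13, 1) is present, so the union is just that shape — 1 connected region; the cube at (13.5, 13.5) is present — its section is the full 22×29 rectangle; After the difference (first − rest): starting from that combined region, the 22×29 cube at (13.5, 13.5) misses the remaining region (no effect) — 1 connected region; (rotated 50° about Z; rotation is an isometry so areas/perimeters/island counts are preserved). The outline is a single polygon with 12 vertices. Extrusion per mm of travel: 0.8 × 0.1 / (π × 0.875²) = 0.033260. Accumulating E over each segment gives final E = 1.2399.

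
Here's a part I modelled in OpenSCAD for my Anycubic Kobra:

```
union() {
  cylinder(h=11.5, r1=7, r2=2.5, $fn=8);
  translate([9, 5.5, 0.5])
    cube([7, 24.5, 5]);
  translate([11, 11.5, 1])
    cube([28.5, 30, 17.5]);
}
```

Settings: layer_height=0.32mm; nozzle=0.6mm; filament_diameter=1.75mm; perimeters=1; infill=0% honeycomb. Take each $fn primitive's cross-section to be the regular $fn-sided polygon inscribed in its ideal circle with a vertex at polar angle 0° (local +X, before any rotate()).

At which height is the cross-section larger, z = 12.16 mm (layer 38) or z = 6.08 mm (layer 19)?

layer 19 (z = 6.08 mm)

Layer 38 (z = 12.16): the cone is not intersected at this z (z outside [0, 11.5]); the cube at (9, 5.5) is not intersected at this z (z outside [0.5, 5.5]); the cube at (11, 11.5) is present — its section is the full 28.5×30 rectangle (area 855.00 mm²); Merging all regions: only the 28.5×30 cube at (11, 11.5) is present, so the union is just that shape — area = 855.00 mm². So its area = 855.00 mm². Layer 19 (z = 6.08): the cone contributes a regular 8-gon of circumradius 4.621 (interpolated between r1=7 and r2=2.5 at t=0.529) (area = (8/2)·4.621²·sin(360°/8) = 60.39 mm²); the cube at (9, 5.5) is absent (z outside [0.5, 5.5]); the cube at (11, 11.5) is present — its section is the full 28.5×30 rectangle (area 855.00 mm²); Taking the union: the 2 present regions are separate (no shared area or edge), so areas and boundary lengths simply add and each stays a separate island — area = 915.39 mm². So its area = 915.39 mm². Layer 19 is larger (915.39 vs 855.00 mm²).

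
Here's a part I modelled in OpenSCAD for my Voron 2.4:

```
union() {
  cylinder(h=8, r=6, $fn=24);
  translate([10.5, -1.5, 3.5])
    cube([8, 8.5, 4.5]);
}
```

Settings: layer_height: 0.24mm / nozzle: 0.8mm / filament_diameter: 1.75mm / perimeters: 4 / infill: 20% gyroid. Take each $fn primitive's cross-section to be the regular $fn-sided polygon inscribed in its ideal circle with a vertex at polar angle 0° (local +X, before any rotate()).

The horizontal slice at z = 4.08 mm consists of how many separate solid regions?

2

At z = 4.08 mm: the r=6 cylinder gives a regular 24-gon of circumradius 6 (constant along its height); the cube at (10.5, -1.5) (footprint 8×8.5) is included at this height; Taking the union: the 2 present regions are separate (no shared area or edge), so areas and boundary lengths simply add and each stays a separate island — 2 connected regions. The result has 2 disconnected regions.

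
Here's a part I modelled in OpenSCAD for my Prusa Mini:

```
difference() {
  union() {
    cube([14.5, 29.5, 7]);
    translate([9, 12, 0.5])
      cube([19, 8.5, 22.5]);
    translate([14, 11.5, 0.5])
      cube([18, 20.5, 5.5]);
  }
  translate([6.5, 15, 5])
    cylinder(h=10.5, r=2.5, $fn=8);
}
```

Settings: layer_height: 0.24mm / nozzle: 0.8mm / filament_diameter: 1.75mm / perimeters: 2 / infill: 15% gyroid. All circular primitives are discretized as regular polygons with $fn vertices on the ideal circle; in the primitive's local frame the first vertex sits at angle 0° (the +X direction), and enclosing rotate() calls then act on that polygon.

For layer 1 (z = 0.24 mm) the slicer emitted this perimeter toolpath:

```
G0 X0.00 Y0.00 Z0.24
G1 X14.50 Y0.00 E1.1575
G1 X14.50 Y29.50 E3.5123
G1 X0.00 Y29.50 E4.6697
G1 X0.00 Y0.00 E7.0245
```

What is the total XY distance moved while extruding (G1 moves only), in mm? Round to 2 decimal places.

Sum the Euclidean lengths of each G1 segment: total = 88.00 mm.

88.00 mm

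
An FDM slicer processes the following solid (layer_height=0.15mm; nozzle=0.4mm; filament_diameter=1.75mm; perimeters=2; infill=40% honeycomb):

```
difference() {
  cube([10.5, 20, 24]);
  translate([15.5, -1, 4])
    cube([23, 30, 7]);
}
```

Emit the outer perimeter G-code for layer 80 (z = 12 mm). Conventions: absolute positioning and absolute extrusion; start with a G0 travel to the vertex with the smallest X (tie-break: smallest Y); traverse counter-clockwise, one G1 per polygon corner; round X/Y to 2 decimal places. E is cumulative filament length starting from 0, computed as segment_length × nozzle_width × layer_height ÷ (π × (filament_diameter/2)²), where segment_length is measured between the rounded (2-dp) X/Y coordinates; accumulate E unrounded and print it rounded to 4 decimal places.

At z = 12 mm: the 10.5×20 cube contributes its full rectangle; the cube at (15.5, -1) does not reach this height (z outside [4, 11]); Taking the first minus the rest: none of the subtracted shapes is present at this height, so the 10.5×20 cube is unchanged — 1 connected region. The outline is a single polygon with 4 vertices. Extrusion per mm of travel: 0.4 × 0.15 / (π × 0.875²) = 0.024945. Accumulating E over each segment gives final E = 1.5217.

G0 X0.00 Y0.00 Z12.00
G1 X10.50 Y0.00 E0.2619
G1 X10.50 Y20.00 E0.7608
G1 X0.00 Y20.00 E1.0227
G1 X0.00 Y0.00 E1.5217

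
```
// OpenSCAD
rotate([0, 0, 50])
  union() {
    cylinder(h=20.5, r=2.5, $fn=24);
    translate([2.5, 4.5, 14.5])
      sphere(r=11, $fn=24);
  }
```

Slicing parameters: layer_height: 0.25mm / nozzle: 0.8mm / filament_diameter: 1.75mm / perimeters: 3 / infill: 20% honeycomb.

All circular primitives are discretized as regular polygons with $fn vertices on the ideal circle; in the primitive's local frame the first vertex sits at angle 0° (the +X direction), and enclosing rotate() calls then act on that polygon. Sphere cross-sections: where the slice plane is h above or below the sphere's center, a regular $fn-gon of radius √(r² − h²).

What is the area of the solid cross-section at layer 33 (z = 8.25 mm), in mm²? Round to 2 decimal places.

At z = 8.25 mm: the cylinder: section is a regular 24-gon, circumradius r=2.5 (area = (24/2)·2.500²·sin(360°/24) = 19.41 mm²); the r=11 sphere at (2.5, 4.5) slices to a regular 24-gon of circumradius 9.052 (√(r²−h²) with h=6.25 from center) (area = (24/2)·9.052²·sin(360°/24) = 254.48 mm²); Taking the union: the r=2.5 cylinder lies entirely inside the r=11 sphere at (2.5, 4.5), so the union is just the r=11 sphere at (2.5, 4.5) — area = 254.48 mm²; (whole slice rotated 50° about Z — lengths, areas and connectivity unchanged). Overall, the cross-section is a single solid region. Net area = 254.48 mm².

254.48 mm²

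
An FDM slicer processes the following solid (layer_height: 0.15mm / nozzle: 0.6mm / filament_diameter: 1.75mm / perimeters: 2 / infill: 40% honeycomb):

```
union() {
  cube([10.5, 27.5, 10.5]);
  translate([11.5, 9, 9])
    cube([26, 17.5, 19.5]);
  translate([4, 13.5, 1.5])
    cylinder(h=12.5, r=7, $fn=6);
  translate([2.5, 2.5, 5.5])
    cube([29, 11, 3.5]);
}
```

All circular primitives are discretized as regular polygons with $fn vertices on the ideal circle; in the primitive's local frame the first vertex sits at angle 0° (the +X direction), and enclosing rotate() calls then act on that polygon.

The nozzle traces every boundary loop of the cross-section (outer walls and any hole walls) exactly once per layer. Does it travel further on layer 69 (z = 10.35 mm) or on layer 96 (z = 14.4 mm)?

layer 69 (z = 10.35 mm)

Layer 69 (z = 10.35): the cube (footprint 10.5×27.5) is included at this height (perimeter 76.00 mm); the cube at (11.5, 9) (footprint 26×17.5) is included at this height (perimeter 87.00 mm); the cylinder at (4, 13.5): section is a regular 6-gon, circumradius r=7 (perimeter = 2·6·7.000·sin(180°/6) = 42.00 mm); the cube at (2.5, 2.5) is not intersected at this z (z outside [5.5, 9]); Merging all regions: the regions partially overlap (shared area 111.28 mm²), so the edge portions inside another operand are dropped and the merged outline is re-measured after clipping — boundary = 164.88 mm. So its perimeter = 164.88 mm. Layer 96 (z = 14.4): the cube does not reach this height (z outside [0, 10.5]); the cube at (11.5, 9) is present — its section is the full 26×17.5 rectangle (perimeter 87.00 mm); the cylinder at (4, 13.5) is absent (z outside [1.5, 14]); the cube at (2.5, 2.5) does not reach this height (z outside [5.5, 9]); Combining (union): only the 26×17.5 cube at (11.5, 9) is present, so the union is just that shape — boundary = 87.00 mm. So its perimeter = 87.00 mm. Layer 69 is larger (164.88 vs 87.00 mm).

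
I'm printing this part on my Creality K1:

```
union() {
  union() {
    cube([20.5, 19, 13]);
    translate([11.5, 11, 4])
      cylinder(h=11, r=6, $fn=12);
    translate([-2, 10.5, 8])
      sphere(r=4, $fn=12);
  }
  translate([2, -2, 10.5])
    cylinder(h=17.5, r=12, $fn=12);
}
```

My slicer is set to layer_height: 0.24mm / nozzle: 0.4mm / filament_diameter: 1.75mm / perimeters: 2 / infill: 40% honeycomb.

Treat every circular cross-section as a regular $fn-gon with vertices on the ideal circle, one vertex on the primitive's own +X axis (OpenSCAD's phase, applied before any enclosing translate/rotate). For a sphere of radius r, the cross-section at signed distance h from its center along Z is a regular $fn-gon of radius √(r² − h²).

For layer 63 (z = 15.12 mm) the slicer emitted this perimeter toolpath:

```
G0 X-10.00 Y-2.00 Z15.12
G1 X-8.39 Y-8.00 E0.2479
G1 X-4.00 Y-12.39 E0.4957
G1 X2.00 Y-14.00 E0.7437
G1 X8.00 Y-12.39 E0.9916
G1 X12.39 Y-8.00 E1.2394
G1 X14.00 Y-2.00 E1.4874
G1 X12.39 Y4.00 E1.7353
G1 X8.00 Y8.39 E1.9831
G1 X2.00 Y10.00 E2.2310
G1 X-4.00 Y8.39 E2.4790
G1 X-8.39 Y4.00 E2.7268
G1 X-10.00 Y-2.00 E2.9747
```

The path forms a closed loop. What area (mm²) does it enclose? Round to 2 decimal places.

431.90 mm²

Apply the shoelace formula to the sequence of (X, Y) vertices; enclosed area = 431.90 mm².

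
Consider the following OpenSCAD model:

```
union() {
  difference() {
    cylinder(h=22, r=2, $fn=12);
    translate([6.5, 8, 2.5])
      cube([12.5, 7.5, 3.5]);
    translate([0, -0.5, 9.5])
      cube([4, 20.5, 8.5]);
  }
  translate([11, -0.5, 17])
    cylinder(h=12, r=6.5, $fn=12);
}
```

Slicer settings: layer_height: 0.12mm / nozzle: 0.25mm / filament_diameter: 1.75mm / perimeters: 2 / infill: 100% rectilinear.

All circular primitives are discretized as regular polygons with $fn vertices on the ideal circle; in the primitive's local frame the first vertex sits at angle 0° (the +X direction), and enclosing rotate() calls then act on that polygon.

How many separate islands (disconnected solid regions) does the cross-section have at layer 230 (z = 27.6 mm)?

1

At z = 27.6 mm: the cylinder does not reach this height (z outside [0, 22]); the cube at (6.5, 8) does not reach this height (z outside [2.5, 6]); the cube at (0, -0.5) does not reach this height (z outside [9.5, 18]); Subtracting the remaining from the first: the first operand is absent here, so nothing remains; the cylinder at (11, -0.5): section is a regular 12-gon, circumradius r=6.5; Taking the union: only the r=6.5 cylinder at (11, -0.5) is present, so the union is just that shape — 1 connected region. Overall, the cross-section is a single solid region. Island count = 1.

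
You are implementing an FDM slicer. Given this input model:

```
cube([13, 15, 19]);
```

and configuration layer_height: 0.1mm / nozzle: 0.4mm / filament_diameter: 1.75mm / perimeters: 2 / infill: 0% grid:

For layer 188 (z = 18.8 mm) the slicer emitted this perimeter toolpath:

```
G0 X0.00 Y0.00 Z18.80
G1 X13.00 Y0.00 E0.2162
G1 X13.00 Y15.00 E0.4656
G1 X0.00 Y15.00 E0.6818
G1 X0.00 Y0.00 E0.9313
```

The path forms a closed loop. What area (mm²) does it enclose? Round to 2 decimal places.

195.00 mm²

Apply the shoelace formula to the sequence of (X, Y) vertices; enclosed area = 195.00 mm².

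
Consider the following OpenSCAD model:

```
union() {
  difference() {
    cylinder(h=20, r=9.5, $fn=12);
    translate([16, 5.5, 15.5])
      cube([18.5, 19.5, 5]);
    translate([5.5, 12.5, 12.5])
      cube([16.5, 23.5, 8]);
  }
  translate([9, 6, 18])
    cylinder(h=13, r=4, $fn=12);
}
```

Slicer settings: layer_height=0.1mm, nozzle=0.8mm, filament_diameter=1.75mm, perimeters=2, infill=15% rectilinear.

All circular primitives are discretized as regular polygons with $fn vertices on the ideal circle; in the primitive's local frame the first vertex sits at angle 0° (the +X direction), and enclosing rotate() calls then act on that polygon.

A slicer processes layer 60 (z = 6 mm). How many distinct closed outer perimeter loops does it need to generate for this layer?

1

At z = 6 mm: the cylinder: section is a regular 12-gon, circumradius r=9.5; the cube at (16, 5.5) does not reach this height (z outside [15.5, 20.5]); the cube at (5.5, 12.5) is not intersected at this z (z outside [12.5, 20.5]); Subtracting the remaining from the first: none of the subtracted shapes is present at this height, so the r=9.5 cylinder is unchanged — 1 connected region; the cylinder at (9, 6) does not reach this height (z outside [18, 31]); Combining (union): only that combined region is present, so the union is just that shape — 1 connected region. The result has 1 disconnected region.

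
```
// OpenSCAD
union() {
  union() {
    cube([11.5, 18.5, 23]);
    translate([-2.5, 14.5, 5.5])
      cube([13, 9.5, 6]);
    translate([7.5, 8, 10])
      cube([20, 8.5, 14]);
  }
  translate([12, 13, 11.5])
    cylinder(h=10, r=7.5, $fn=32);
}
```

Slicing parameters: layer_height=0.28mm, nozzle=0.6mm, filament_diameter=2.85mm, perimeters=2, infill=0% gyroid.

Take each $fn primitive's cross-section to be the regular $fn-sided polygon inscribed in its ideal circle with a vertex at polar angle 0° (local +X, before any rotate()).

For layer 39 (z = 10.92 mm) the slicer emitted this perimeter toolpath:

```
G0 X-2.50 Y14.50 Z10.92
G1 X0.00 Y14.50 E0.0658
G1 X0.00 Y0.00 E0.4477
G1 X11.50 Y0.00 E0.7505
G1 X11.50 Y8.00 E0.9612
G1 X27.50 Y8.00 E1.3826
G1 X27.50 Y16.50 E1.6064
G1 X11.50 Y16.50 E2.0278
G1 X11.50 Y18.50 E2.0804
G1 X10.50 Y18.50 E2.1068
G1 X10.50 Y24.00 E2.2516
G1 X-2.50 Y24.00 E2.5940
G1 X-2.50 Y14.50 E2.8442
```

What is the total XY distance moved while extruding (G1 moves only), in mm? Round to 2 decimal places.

Sum the Euclidean lengths of each G1 segment: total = 108.00 mm.

108.00 mm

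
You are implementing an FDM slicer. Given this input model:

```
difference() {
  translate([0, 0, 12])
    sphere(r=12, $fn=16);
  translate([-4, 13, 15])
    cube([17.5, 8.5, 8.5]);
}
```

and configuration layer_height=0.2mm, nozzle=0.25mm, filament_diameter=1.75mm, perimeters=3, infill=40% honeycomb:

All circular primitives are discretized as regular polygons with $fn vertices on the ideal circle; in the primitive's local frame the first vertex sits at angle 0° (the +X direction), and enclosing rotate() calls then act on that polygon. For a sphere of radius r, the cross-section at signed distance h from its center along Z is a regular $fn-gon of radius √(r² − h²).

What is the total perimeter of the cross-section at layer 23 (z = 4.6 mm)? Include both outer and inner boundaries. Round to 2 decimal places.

58.97 mm

At z = 4.6 mm: the sphere: section is a regular 16-gon, circumradius = √(r²−h²) = √(12²−7.4²) = 9.447 (perimeter = 2·16·9.447·sin(180°/16) = 58.97 mm); the cube at (-4, 13) is not intersected at this z (z outside [15, 23.5]); Taking the first minus the rest: none of the subtracted shapes is present at this height, so the r=12 sphere is unchanged — boundary = 58.97 mm. Overall, the cross-section is a single solid region. Total boundary length (outer) = 58.97 mm.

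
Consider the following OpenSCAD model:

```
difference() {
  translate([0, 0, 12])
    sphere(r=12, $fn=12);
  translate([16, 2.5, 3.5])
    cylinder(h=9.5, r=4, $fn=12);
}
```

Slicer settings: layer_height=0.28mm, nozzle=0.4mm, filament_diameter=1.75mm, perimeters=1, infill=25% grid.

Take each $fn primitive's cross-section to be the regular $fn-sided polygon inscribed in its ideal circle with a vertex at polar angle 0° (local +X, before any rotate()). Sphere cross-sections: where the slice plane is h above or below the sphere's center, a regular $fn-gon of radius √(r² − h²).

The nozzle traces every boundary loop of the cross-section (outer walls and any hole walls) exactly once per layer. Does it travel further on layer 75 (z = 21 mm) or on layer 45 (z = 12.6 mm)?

layer 45 (z = 12.6 mm)

Layer 75 (z = 21): the r=12 sphere slices to a regular 12-gon of circumradius 7.937 (√(r²−h²) with h=9 from center) (perimeter = 2·12·7.937·sin(180°/12) = 49.30 mm); the cylinder at (16, 2.5) is not intersected at this z (z outside [3.5, 13]); Subtracting the remaining from the first: none of the subtracted shapes is present at this height, so the r=12 sphere is unchanged — boundary = 49.30 mm. So its perimeter = 49.30 mm. Layer 45 (z = 12.6): the r=12 sphere contributes a regular 12-gon of circumradius √(12²−0.6²) = 11.985 (perimeter = 2·12·11.985·sin(180°/12) = 74.45 mm); the cylinder at (16, 2.5): section is a regular 12-gon, circumradius r=4 (perimeter = 2·12·4.000·sin(180°/12) = 24.85 mm); Subtracting the remaining from the first: starting from the r=12 sphere, the r=4 cylinder at (16, 2.5) misses the remaining region (no effect) — boundary = 74.45 mm. So its perimeter = 74.45 mm. Layer 45 is larger (74.45 vs 49.30 mm).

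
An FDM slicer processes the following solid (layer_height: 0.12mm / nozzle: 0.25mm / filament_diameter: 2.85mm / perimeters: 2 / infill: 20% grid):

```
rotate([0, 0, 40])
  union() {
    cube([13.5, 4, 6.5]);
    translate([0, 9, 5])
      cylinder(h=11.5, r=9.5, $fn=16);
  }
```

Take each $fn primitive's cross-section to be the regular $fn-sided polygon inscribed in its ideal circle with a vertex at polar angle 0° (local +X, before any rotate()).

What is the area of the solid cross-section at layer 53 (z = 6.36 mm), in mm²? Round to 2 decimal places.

At z = 6.36 mm: the cube (footprint 13.5×4) is included at this height (area 54.00 mm²); the r=9.5 cylinder at (0, 9) contributes a regular 16-gon of circumradius 9.5 (area = (16/2)·9.500²·sin(360°/16) = 276.30 mm²); Combining (union): the regions partially overlap — summed areas 330.30 mm² minus the doubly-counted overlap 23.87 mm² gives 306.43 mm² — area = 306.43 mm²; (rotated 40° about Z; rotation is an isometry so areas/perimeters/island counts are preserved). Overall, the cross-section is a single solid region. Net area = 306.43 mm².

306.43 mm²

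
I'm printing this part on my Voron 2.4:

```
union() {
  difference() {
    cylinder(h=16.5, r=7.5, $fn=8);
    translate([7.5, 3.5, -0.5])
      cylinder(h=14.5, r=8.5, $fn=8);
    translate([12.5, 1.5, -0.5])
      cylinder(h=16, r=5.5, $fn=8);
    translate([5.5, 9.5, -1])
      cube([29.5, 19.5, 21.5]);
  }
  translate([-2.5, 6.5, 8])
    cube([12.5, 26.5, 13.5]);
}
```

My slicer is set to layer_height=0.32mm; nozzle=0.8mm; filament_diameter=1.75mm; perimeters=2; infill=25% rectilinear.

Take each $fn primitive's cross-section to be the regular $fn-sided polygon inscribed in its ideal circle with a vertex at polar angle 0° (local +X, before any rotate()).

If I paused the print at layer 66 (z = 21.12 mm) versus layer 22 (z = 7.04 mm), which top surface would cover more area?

Layer 66 (z = 21.12): the cylinder is not intersected at this z (z outside [0, 16.5]); the cylinder at (7.5, 3.5) is not intersected at this z (z outside [-0.5, 14]); the cylinder at (12.5, 1.5) is not intersected at this z (z outside [-0.5, 15.5]); the cube at (5.5, 9.5) is absent (z outside [-1, 20.5]); Taking the first minus the rest: the first operand is absent here, so nothing remains; the 12.5×26.5 cube at (-2.5, 6.5) contributes its full rectangle (area 331.25 mm²); Combining (union): only the 12.5×26.5 cube at (-2.5, 6.5) is present, so the union is just that shape — area = 331.25 mm². So its area = 331.25 mm². Layer 22 (z = 7.04): the cylinder: section is a regular 8-gon, circumradius r=7.5 (area = (8/2)·7.500²·sin(360°/8) = 159.10 mm²); the cylinder at (7.5, 3.5): section is a regular 8-gon, circumradius r=8.5 (area = (8/2)·8.500²·sin(360°/8) = 204.35 mm²); the cylinder at (12.5, 1.5): section is a regular 8-gon, circumradius r=5.5 (area = (8/2)·5.500²·sin(360°/8) = 85.56 mm²); the cube at (5.5, 9.5) is present — its section is the full 29.5×19.5 rectangle (area 575.25 mm²); Taking the first minus the rest: starting from the r=7.5 cylinder (159.10 mm²), the r=8.5 cylinder at (7.5, 3.5) partially overlaps it — only the 60.96 mm² overlap (of its 204.35 mm²) is removed, clipping the outline; the r=5.5 cylinder at (12.5, 1.5) misses the remaining region (no effect); the 29.5×19.5 cube at (5.5, 9.5) misses the remaining region (no effect) — area = 98.14 mm²; the cube at (-2.5, 6.5) does not reach this height (z outside [8, 21.5]); Merging all regions: only that combined region is present, so the union is just that shape — area = 98.14 mm². So its area = 98.14 mm². Layer 66 is larger (331.25 vs 98.14 mm²).

layer 66 (z = 21.12 mm)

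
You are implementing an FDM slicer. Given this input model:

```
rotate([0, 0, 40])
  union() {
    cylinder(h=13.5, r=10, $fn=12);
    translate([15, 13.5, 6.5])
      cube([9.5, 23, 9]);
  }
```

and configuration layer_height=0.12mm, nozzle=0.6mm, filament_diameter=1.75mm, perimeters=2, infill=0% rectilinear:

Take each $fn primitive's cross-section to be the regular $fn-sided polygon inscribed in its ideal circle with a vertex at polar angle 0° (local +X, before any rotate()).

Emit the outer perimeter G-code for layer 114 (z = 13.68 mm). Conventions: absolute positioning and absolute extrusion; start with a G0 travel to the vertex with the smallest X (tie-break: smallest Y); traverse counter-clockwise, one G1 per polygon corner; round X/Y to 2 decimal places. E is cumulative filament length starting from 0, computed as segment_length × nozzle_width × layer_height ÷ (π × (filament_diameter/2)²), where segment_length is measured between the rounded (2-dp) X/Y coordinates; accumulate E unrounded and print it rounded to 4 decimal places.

G0 X-11.97 Y37.60 Z13.68
G1 X2.81 Y19.98 E0.6884
G1 X10.09 Y26.09 E0.9729
G1 X-4.69 Y43.71 E1.6614
G1 X-11.97 Y37.60 E1.9459

At z = 13.68 mm: the cylinder is absent (z outside [0, 13.5]); the cube at (15, 13.5) (footprint 9.5×23) is included at this height; Taking the union: only the 9.5×23 cube at (15, 13.5) is present, so the union is just that shape — 1 connected region; (whole slice rotated 40° about Z — lengths, areas and connectivity unchanged). The outline is a single polygon with 4 vertices. Extrusion per mm of travel: 0.6 × 0.12 / (π × 0.875²) = 0.029934. Accumulating E over each segment gives final E = 1.9459.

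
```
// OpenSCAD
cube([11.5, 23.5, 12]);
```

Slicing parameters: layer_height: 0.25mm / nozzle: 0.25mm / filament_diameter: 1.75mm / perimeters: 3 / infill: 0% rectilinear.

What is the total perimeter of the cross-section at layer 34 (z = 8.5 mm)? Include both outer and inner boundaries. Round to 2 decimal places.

70.00 mm

At z = 8.5 mm: the cube (footprint 11.5×23.5) is included at this height (perimeter 70.00 mm). Overall, the cross-section is a single solid region. Total boundary length (outer) = 70.00 mm.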